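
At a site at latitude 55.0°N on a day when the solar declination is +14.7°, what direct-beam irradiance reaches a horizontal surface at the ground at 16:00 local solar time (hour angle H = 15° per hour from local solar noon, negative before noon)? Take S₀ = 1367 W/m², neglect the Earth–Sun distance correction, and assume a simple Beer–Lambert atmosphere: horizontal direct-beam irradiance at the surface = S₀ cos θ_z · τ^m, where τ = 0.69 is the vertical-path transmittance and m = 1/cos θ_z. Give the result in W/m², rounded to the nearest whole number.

Hour angle H = 15° × (16 − 12) = 60.00°.
With φ = 55.0°, δ = 14.7°, H = 60.00°: sin φ sin δ = 0.2079, cos φ cos δ cos H = 0.2774, so cos θ_z = 0.4853.
Air mass m = 1/cos θ_z = 1/0.4853 = 2.061; τ^m = 0.69^2.061 = 0.4654.
Surface direct beam = 1367 × 0.4853 × 0.4654 = 308.75 W/m².

309 W/m²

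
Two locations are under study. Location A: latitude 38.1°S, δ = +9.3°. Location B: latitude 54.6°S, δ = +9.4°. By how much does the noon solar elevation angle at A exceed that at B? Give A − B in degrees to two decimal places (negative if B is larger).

+16.60°

A: 90° − |-38.1 − (9.3)| = 42.60°.
B: 90° − |-54.6 − (9.4)| = 26.00°.
A − B = 42.60 − 26.00 = 16.60°.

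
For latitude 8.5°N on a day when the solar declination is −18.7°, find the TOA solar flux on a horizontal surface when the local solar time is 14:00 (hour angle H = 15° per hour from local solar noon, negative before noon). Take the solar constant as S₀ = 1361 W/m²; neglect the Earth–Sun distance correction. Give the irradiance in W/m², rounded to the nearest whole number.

1040 W/m²

Hour angle H = 15° × (14 − 12) = 30.00°.
With φ = 8.5°, δ = -18.7°, H = 30.00°: sin φ sin δ = -0.0474, cos φ cos δ cos H = 0.8113, so cos θ_z = 0.7639.
Top-of-atmosphere irradiance = S₀ cos θ_z = 1361 × 0.7639 = 1039.67 W/m².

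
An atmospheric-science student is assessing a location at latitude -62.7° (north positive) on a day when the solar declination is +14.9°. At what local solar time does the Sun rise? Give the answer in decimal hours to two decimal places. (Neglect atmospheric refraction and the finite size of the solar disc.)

8.07 h

The sunset hour angle satisfies cos H_s = −tan φ tan δ = 0.5155, giving H_s = 58.97°.
Sunrise is at 12 − H_s/15 = 12 − 3.931 = 8.069 h local solar time.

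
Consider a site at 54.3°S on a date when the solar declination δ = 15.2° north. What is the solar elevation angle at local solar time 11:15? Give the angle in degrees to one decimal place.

19.8°

Hour angle H = 15° × (11.25 − 12) = -11.25°.
With φ = -54.3°, δ = 15.2°, H = -11.25°: sin φ sin δ = -0.2129, cos φ cos δ cos H = 0.5523, so cos θ_z = 0.3394.
θ_z = arccos(0.3394) = 70.16°, so the elevation is 90° − 70.16° = 19.84°.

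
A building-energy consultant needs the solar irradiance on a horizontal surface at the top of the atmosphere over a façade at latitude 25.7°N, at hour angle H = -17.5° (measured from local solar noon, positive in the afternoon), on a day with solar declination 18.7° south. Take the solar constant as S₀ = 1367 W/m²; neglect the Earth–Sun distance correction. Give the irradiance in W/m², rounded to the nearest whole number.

cos θ_z = sin(25.7°) sin(-18.7°) + cos(25.7°) cos(-18.7°) cos(-17.50°) = -0.1390 + 0.8140 = 0.6750.
Top-of-atmosphere irradiance = S₀ cos θ_z = 1367 × 0.6750 = 922.73 W/m².

923 W/m²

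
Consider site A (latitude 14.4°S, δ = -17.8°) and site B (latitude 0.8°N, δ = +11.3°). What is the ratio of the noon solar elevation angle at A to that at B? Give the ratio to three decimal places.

A: 90° − |-14.4 − (-17.8)| = 86.60°.
B: 90° − |0.8 − (11.3)| = 79.50°.
Ratio A/B = 86.6000 / 79.5000 = 1.0893.

1.089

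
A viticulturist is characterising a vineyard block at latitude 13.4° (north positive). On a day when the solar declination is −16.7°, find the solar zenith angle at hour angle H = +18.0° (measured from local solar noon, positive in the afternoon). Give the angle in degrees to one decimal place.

cos θ_z = sin(13.4°) sin(-16.7°) + cos(13.4°) cos(-16.7°) cos(18.00°) = -0.0666 + 0.8861 = 0.8195.
θ_z = arccos(0.8195) = 34.97°.

35.0°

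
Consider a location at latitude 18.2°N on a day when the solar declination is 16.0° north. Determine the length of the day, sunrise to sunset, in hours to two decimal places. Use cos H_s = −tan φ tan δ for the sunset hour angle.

cos H_s = −tan(18.2°) · tan(16.0°) = -0.0943, so H_s = arccos(-0.0943) = 95.41°.
Day length = 2 H_s / 15° h⁻¹ = 190.82° / 15 = 12.721 h.

12.72 hours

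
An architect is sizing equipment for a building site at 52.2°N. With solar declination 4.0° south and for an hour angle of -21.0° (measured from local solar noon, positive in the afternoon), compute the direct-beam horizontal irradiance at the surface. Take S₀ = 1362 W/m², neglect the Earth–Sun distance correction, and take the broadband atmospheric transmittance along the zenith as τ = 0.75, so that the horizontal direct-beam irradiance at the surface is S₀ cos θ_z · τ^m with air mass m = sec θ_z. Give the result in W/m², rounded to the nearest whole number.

402 W/m²

cos θ_z = sin φ sin δ + cos φ cos δ cos H = (0.7902)(-0.0698) + (0.6129)(0.9976)(0.9336) = 0.5157.
Air mass m = 1/cos θ_z = 1/0.5157 = 1.939; τ^m = 0.75^1.939 = 0.5725.
Surface direct beam = 1362 × 0.5157 × 0.5725 = 402.11 W/m².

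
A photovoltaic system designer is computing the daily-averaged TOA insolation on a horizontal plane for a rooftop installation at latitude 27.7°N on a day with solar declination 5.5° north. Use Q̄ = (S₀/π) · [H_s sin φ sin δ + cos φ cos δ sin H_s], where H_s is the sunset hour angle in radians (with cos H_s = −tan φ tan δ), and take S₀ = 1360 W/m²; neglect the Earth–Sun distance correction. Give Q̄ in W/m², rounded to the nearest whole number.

cos H_s = −tan(27.7°) · tan(5.5°) = -0.0506, so H_s = arccos(-0.0506) = 92.90°. In radians, H_s = 1.6214.
H_s sin φ sin δ = 1.6214 × 0.4648 × 0.0958 = 0.0722.
cos φ cos δ sin H_s = 0.8854 × 0.9954 × 0.9987 = 0.8802.
Q̄ = (1360/π) × (0.0722 + 0.8802) = 432.90 × 0.9524 = 412.29 W/m².

412 W/m²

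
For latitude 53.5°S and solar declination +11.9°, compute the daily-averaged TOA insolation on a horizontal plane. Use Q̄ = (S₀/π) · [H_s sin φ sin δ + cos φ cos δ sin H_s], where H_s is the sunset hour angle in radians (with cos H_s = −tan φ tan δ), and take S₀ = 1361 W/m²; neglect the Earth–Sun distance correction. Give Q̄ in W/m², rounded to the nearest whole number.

150 W/m²

cos H_s = −tan(-53.5°) · tan(11.9°) = 0.2848, so H_s = arccos(0.2848) = 73.45°. In radians, H_s = 1.2819.
H_s sin φ sin δ = 1.2819 × -0.8039 × 0.2062 = -0.2125.
cos φ cos δ sin H_s = 0.5948 × 0.9785 × 0.9586 = 0.5579.
Q̄ = (1361/π) × (-0.2125 + 0.5579) = 433.22 × 0.3454 = 149.63 W/m².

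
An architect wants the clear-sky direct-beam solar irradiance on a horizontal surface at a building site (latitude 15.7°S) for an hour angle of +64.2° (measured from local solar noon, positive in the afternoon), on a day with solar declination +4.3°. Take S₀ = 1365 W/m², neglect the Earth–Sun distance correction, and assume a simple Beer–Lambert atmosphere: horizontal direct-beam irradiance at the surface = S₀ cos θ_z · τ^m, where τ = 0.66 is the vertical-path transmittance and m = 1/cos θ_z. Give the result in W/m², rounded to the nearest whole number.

cos θ_z = sin φ sin δ + cos φ cos δ cos H = (-0.2706)(0.0750) + (0.9627)(0.9972)(0.4352) = 0.3975.
Air mass m = 1/cos θ_z = 1/0.3975 = 2.516; τ^m = 0.66^2.516 = 0.3515.
Surface direct beam = 1365 × 0.3975 × 0.3515 = 190.72 W/m².

191 W/m²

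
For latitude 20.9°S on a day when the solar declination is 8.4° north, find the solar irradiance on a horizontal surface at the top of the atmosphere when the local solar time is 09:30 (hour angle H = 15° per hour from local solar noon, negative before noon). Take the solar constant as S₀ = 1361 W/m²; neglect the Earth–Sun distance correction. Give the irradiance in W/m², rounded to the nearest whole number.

927 W/m²

Hour angle H = 15° × (9.5 − 12) = -37.50°.
With φ = -20.9°, δ = 8.4°, H = -37.50°: sin φ sin δ = -0.0521, cos φ cos δ cos H = 0.7332, so cos θ_z = 0.6811.
Top-of-atmosphere irradiance = S₀ cos θ_z = 1361 × 0.6811 = 926.98 W/m².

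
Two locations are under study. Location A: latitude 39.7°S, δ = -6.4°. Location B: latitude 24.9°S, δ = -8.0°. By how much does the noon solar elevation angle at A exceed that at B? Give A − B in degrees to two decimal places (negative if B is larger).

A: 90° − |-39.7 − (-6.4)| = 56.70°.
B: 90° − |-24.9 − (-8.0)| = 73.10°.
A − B = 56.70 − 73.10 = -16.40°.

-16.40°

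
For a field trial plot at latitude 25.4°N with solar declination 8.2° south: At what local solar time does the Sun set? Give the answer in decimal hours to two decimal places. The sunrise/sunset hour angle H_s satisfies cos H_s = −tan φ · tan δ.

The sunset hour angle satisfies cos H_s = −tan φ tan δ = 0.0684, giving H_s = 86.08°.
Sunset is at 12 + H_s/15 = 12 + 5.739 = 17.739 h local solar time.

17.74 h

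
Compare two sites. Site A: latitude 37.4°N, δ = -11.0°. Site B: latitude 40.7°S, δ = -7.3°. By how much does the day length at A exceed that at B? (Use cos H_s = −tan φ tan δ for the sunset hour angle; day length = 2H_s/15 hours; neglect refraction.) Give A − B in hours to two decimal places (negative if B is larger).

-1.98 h

A: H_s = arccos(−tan 37.4° · tan -11.0°) = 81.45°, so 2H_s/15 = 10.8600 h.
B: H_s = arccos(−tan -40.7° · tan -7.3°) = 96.33°, so 2H_s/15 = 12.8440 h.
A − B = 10.8600 − 12.8440 = -1.9840 h.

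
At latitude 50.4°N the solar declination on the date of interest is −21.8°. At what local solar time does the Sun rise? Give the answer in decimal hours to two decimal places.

−tan φ tan δ = −(1.2088)(-0.4000) = 0.4835; H_s = arccos(0.4835) = 61.09°.
Sunrise is at 12 − H_s/15 = 12 − 4.073 = 7.927 h local solar time.

7.93 h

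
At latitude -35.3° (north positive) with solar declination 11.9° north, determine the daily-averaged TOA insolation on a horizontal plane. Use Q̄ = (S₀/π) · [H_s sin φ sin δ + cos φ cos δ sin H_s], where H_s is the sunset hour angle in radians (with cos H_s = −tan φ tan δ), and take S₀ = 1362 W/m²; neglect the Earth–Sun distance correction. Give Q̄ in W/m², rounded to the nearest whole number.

269 W/m²

−tan φ tan δ = −(-0.7080)(0.2107) = 0.1492; H_s = arccos(0.1492) = 81.42°. In radians, H_s = 1.4210.
H_s sin φ sin δ = 1.4210 × -0.5779 × 0.2062 = -0.1693.
cos φ cos δ sin H_s = 0.8161 × 0.9785 × 0.9888 = 0.7896.
Q̄ = (1362/π) × (-0.1693 + 0.7896) = 433.54 × 0.6203 = 268.92 W/m².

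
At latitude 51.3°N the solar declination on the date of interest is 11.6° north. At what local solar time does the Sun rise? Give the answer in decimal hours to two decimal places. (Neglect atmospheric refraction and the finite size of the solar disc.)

cos H_s = −tan(51.3°) · tan(11.6°) = -0.2562, so H_s = arccos(-0.2562) = 104.84°.
Sunrise is at 12 − H_s/15 = 12 − 6.989 = 5.011 h local solar time.

5.01 h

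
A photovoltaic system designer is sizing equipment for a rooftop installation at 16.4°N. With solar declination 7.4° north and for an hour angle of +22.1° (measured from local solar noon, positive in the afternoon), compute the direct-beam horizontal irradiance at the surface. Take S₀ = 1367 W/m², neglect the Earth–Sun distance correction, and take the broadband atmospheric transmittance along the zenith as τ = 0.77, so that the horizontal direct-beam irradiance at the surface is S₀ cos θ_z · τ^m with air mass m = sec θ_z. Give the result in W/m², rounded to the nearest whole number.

cos θ_z = sin φ sin δ + cos φ cos δ cos H = (0.2823)(0.1288) + (0.9593)(0.9917)(0.9265) = 0.9178.
Air mass m = 1/cos θ_z = 1/0.9178 = 1.090; τ^m = 0.77^1.090 = 0.7521.
Surface direct beam = 1367 × 0.9178 × 0.7521 = 943.61 W/m².

944 W/m²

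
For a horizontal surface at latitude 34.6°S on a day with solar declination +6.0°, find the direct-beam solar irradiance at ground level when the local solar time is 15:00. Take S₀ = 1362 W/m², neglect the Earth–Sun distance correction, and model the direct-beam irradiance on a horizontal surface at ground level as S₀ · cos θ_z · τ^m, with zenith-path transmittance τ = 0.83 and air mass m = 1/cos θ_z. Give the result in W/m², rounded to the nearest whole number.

494 W/m²

Hour angle H = 15° × (15 − 12) = 45.00°.
cos θ_z = sin φ sin δ + cos φ cos δ cos H = (-0.5678)(0.1045) + (0.8231)(0.9945)(0.7071) = 0.5195.
Air mass m = 1/cos θ_z = 1/0.5195 = 1.925; τ^m = 0.83^1.925 = 0.6986.
Surface direct beam = 1362 × 0.5195 × 0.6986 = 494.30 W/m².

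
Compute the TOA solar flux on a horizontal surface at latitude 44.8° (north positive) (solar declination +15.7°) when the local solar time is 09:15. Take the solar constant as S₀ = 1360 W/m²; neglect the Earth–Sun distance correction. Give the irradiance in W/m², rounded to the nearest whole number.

Hour angle H = 15° × (9.25 − 12) = -41.25°.
cos θ_z = sin(44.8°) sin(15.7°) + cos(44.8°) cos(15.7°) cos(-41.25°) = 0.1907 + 0.5136 = 0.7043.
Top-of-atmosphere irradiance = S₀ cos θ_z = 1360 × 0.7043 = 957.85 W/m².

958 W/m²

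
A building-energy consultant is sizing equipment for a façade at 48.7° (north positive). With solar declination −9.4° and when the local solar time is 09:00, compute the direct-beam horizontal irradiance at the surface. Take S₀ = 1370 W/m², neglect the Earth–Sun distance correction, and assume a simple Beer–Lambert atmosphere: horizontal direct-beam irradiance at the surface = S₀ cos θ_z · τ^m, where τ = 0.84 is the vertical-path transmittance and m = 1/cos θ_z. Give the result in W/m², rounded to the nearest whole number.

Hour angle H = 15° × (9 − 12) = -45.00°.
cos θ_z = sin(48.7°) sin(-9.4°) + cos(48.7°) cos(-9.4°) cos(-45.00°) = -0.1227 + 0.4604 = 0.3377.
Air mass m = 1/cos θ_z = 1/0.3377 = 2.961; τ^m = 0.84^2.961 = 0.5967.
Surface direct beam = 1370 × 0.3377 × 0.5967 = 276.06 W/m².

276 W/m²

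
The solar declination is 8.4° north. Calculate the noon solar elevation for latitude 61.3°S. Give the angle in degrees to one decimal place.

20.3°

At local solar noon the hour angle is zero, so the elevation is 90° − |φ − δ| = 90° − |-61.3° − (8.4°)| = 90° − 69.7° = 20.3°.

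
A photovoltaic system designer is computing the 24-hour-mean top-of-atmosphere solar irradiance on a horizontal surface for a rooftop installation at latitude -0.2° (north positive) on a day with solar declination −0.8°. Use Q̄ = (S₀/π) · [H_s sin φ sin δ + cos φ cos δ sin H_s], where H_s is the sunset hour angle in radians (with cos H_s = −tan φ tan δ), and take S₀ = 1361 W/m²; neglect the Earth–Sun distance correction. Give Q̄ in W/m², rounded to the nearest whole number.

The sunset hour angle satisfies cos H_s = −tan φ tan δ = 0.0000, giving H_s = 90.00°. In radians, H_s = 1.5708.
H_s sin φ sin δ = 1.5708 × -0.0035 × -0.0140 = 0.0001.
cos φ cos δ sin H_s = 1.0000 × 0.9999 × 1.0000 = 0.9999.
Q̄ = (1361/π) × (0.0001 + 0.9999) = 433.22 × 1.0000 = 433.22 W/m².

433 W/m²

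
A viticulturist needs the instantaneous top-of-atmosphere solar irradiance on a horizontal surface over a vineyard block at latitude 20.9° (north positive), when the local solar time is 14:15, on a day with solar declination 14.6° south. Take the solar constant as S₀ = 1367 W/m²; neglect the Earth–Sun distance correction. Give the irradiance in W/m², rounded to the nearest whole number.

905 W/m²

Hour angle H = 15° × (14.25 − 12) = 33.75°.
With φ = 20.9°, δ = -14.6°, H = 33.75°: sin φ sin δ = -0.0899, cos φ cos δ cos H = 0.7517, so cos θ_z = 0.6618.
Top-of-atmosphere irradiance = S₀ cos θ_z = 1367 × 0.6618 = 904.68 W/m².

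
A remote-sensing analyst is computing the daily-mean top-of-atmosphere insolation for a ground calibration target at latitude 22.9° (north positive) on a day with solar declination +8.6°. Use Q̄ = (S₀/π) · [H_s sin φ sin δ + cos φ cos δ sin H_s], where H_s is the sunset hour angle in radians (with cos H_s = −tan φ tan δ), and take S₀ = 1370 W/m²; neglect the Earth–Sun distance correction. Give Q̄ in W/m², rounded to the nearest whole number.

438 W/m²

cos H_s = −tan(22.9°) · tan(8.6°) = -0.0639, so H_s = arccos(-0.0639) = 93.66°. In radians, H_s = 1.6347.
H_s sin φ sin δ = 1.6347 × 0.3891 × 0.1495 = 0.0951.
cos φ cos δ sin H_s = 0.9212 × 0.9888 × 0.9980 = 0.9091.
Q̄ = (1370/π) × (0.0951 + 0.9091) = 436.08 × 1.0042 = 437.91 W/m².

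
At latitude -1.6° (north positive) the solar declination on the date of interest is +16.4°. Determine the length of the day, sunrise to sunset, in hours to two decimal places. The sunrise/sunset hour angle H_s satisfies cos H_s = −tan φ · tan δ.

The sunset hour angle satisfies cos H_s = −tan φ tan δ = 0.0082, giving H_s = 89.53°.
Day length = 2 H_s / 15° h⁻¹ = 179.06° / 15 = 11.937 h.

11.94 hours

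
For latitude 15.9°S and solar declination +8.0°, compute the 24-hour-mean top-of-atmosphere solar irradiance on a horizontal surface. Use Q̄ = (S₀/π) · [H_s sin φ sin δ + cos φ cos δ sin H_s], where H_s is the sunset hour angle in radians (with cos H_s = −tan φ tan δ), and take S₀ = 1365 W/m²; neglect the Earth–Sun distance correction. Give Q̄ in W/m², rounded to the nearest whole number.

388 W/m²

The sunset hour angle satisfies cos H_s = −tan φ tan δ = 0.0400, giving H_s = 87.71°. In radians, H_s = 1.5308.
H_s sin φ sin δ = 1.5308 × -0.2740 × 0.1392 = -0.0584.
cos φ cos δ sin H_s = 0.9617 × 0.9903 × 0.9992 = 0.9516.
Q̄ = (1365/π) × (-0.0584 + 0.9516) = 434.49 × 0.8932 = 388.09 W/m².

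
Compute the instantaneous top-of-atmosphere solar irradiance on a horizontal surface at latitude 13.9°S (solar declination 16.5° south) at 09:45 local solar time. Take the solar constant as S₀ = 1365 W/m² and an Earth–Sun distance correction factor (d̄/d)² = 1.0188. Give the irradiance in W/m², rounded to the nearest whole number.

1171 W/m²

Hour angle H = 15° × (9.75 − 12) = -33.75°.
cos θ_z = sin φ sin δ + cos φ cos δ cos H = (-0.2402)(-0.2840) + (0.9707)(0.9588)(0.8315) = 0.8421.
Top-of-atmosphere irradiance = S₀ (d̄/d)² cos θ_z = 1365 × 1.0188 × 0.8421 = 1171.08 W/m².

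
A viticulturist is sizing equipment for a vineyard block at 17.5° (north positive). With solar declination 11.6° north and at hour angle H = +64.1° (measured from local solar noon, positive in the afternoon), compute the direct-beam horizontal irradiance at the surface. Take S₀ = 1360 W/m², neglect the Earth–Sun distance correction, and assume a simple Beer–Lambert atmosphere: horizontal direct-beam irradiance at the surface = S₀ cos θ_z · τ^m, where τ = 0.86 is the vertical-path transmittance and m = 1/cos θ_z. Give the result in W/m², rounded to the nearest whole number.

cos θ_z = sin(17.5°) sin(11.6°) + cos(17.5°) cos(11.6°) cos(64.10°) = 0.0605 + 0.4081 = 0.4686.
Air mass m = 1/cos θ_z = 1/0.4686 = 2.134; τ^m = 0.86^2.134 = 0.7248.
Surface direct beam = 1360 × 0.4686 × 0.7248 = 461.91 W/m².

462 W/m²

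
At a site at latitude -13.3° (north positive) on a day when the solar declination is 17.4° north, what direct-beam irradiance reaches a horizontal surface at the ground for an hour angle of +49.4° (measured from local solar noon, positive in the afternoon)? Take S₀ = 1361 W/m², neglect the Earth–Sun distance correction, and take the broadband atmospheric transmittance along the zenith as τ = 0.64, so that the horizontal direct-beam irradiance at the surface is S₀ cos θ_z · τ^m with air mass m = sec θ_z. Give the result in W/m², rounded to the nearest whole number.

cos θ_z = sin φ sin δ + cos φ cos δ cos H = (-0.2300)(0.2990) + (0.9732)(0.9542)(0.6508) = 0.5356.
Air mass m = 1/cos θ_z = 1/0.5356 = 1.867; τ^m = 0.64^1.867 = 0.4346.
Surface direct beam = 1361 × 0.5356 × 0.4346 = 316.80 W/m².

317 W/m²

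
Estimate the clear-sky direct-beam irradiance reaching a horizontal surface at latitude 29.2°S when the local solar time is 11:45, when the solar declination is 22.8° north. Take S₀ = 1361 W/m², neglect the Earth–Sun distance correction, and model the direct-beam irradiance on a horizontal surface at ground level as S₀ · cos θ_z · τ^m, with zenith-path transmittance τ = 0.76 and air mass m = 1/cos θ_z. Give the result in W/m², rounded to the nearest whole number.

534 W/m²

Hour angle H = 15° × (11.75 − 12) = -3.75°.
cos θ_z = sin φ sin δ + cos φ cos δ cos H = (-0.4879)(0.3875) + (0.8729)(0.9219)(0.9979) = 0.6140.
Air mass m = 1/cos θ_z = 1/0.6140 = 1.629; τ^m = 0.76^1.629 = 0.6395.
Surface direct beam = 1361 × 0.6140 × 0.6395 = 534.40 W/m².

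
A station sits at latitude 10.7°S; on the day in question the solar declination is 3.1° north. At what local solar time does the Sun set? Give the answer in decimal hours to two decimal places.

The sunset hour angle satisfies cos H_s = −tan φ tan δ = 0.0102, giving H_s = 89.42°.
Sunset is at 12 + H_s/15 = 12 + 5.961 = 17.961 h local solar time.

17.96 h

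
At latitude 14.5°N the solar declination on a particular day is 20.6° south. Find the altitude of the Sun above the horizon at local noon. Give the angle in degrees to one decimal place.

54.9°

At local solar noon the hour angle is zero, so the elevation is 90° − |φ − δ| = 90° − |14.5° − (-20.6°)| = 90° − 35.1° = 54.9°.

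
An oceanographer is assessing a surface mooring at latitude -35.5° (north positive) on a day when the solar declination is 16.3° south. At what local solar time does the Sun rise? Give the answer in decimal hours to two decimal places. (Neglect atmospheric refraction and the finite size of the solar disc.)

The sunset hour angle satisfies cos H_s = −tan φ tan δ = -0.2086, giving H_s = 102.04°.
Sunrise is at 12 − H_s/15 = 12 − 6.803 = 5.197 h local solar time.

5.20 h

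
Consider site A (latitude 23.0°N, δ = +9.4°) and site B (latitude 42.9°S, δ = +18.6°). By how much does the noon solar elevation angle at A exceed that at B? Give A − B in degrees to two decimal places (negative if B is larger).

+47.90°

A: 90° − |23.0 − (9.4)| = 76.40°.
B: 90° − |-42.9 − (18.6)| = 28.50°.
A − B = 76.40 − 28.50 = 47.90°.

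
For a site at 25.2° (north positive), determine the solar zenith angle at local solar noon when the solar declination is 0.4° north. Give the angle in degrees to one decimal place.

At local solar noon the hour angle is zero, so the zenith angle is |φ − δ| = |25.2° − (0.4°)| = 24.8°.

24.8°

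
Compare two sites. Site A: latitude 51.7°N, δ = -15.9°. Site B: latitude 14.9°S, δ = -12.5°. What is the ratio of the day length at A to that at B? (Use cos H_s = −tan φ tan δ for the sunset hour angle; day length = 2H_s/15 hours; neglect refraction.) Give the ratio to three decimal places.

0.737

A: H_s = arccos(−tan 51.7° · tan -15.9°) = 68.86°, so 2H_s/15 = 9.1813 h.
B: H_s = arccos(−tan -14.9° · tan -12.5°) = 93.38°, so 2H_s/15 = 12.4507 h.
Ratio A/B = 9.1813 / 12.4507 = 0.7374.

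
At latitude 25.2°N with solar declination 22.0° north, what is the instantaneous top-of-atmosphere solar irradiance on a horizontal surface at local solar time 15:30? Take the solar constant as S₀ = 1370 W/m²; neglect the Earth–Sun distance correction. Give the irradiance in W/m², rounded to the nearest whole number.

Hour angle H = 15° × (15.5 − 12) = 52.50°.
With φ = 25.2°, δ = 22.0°, H = 52.50°: sin φ sin δ = 0.1595, cos φ cos δ cos H = 0.5107, so cos θ_z = 0.6702.
Top-of-atmosphere irradiance = S₀ cos θ_z = 1370 × 0.6702 = 918.17 W/m².

918 W/m²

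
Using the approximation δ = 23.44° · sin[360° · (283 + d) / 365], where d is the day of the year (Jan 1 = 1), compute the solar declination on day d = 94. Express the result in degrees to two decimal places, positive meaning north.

360 × (283 + 94) / 365 = 371.836°; sin(371.836°) = 0.2051.
δ = 23.44 × 0.2051 = 4.808° ≈ +4.81°.

+4.81°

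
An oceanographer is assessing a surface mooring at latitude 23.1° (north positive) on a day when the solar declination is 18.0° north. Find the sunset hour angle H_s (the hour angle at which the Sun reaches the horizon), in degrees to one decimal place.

The sunset hour angle satisfies cos H_s = −tan φ tan δ = -0.1386, giving H_s = 97.97°.

98.0°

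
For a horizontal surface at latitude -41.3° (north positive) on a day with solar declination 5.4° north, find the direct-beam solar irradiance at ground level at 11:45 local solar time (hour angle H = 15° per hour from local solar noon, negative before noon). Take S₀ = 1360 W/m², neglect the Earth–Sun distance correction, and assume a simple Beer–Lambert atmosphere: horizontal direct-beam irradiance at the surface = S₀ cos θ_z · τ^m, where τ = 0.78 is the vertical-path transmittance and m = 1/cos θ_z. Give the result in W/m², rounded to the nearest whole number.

Hour angle H = 15° × (11.75 − 12) = -3.75°.
cos θ_z = sin(-41.3°) sin(5.4°) + cos(-41.3°) cos(5.4°) cos(-3.75°) = -0.0621 + 0.7463 = 0.6842.
Air mass m = 1/cos θ_z = 1/0.6842 = 1.462; τ^m = 0.78^1.462 = 0.6954.
Surface direct beam = 1360 × 0.6842 × 0.6954 = 647.08 W/m².

647 W/m²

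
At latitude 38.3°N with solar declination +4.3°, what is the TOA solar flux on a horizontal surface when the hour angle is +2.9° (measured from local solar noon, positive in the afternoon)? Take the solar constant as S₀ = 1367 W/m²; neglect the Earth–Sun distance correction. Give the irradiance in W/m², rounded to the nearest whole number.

cos θ_z = sin(38.3°) sin(4.3°) + cos(38.3°) cos(4.3°) cos(2.90°) = 0.0465 + 0.7816 = 0.8281.
Top-of-atmosphere irradiance = S₀ cos θ_z = 1367 × 0.8281 = 1132.01 W/m².

1132 W/m²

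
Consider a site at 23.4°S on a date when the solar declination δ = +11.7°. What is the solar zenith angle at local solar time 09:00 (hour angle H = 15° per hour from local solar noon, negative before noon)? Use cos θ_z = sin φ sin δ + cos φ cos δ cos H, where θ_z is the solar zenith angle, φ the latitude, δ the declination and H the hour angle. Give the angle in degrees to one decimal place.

Hour angle H = 15° × (9 − 12) = -45.00°.
With φ = -23.4°, δ = 11.7°, H = -45.00°: sin φ sin δ = -0.0805, cos φ cos δ cos H = 0.6355, so cos θ_z = 0.5550.
θ_z = arccos(0.5550) = 56.29°.

56.3°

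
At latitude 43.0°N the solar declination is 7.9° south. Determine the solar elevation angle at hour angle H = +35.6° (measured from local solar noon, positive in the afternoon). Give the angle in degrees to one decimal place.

cos θ_z = sin φ sin δ + cos φ cos δ cos H = (0.6820)(-0.1374) + (0.7314)(0.9905)(0.8131) = 0.4953.
θ_z = arccos(0.4953) = 60.31°, so the elevation is 90° − 60.31° = 29.69°.

29.7°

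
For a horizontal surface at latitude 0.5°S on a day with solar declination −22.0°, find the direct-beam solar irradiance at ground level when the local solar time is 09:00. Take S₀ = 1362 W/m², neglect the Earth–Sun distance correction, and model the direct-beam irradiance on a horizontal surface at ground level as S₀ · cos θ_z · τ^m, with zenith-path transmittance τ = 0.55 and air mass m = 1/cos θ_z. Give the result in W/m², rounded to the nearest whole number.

Hour angle H = 15° × (9 − 12) = -45.00°.
cos θ_z = sin(-0.5°) sin(-22.0°) + cos(-0.5°) cos(-22.0°) cos(-45.00°) = 0.0033 + 0.6556 = 0.6589.
Air mass m = 1/cos θ_z = 1/0.6589 = 1.518; τ^m = 0.55^1.518 = 0.4035.
Surface direct beam = 1362 × 0.6589 × 0.4035 = 362.11 W/m².

362 W/m²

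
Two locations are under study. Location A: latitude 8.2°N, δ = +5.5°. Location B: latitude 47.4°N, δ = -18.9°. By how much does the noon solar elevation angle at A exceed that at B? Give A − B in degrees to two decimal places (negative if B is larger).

A: 90° − |8.2 − (5.5)| = 87.30°.
B: 90° − |47.4 − (-18.9)| = 23.70°.
A − B = 87.30 − 23.70 = 63.60°.

+63.60°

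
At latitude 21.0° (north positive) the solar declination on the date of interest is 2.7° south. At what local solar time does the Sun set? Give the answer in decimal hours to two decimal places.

The sunset hour angle satisfies cos H_s = −tan φ tan δ = 0.0181, giving H_s = 88.96°.
Sunset is at 12 + H_s/15 = 12 + 5.931 = 17.931 h local solar time.

17.93 h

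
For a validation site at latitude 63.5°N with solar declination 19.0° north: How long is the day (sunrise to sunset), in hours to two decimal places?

cos H_s = −tan(63.5°) · tan(19.0°) = -0.6906, so H_s = arccos(-0.6906) = 133.68°.
Day length = 2 H_s / 15° h⁻¹ = 267.36° / 15 = 17.824 h.

17.82 hours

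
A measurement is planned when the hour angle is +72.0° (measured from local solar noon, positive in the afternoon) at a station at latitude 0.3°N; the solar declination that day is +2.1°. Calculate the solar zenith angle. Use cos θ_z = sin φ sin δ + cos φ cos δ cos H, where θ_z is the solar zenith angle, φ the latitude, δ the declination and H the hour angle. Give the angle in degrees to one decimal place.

cos θ_z = sin(0.3°) sin(2.1°) + cos(0.3°) cos(2.1°) cos(72.00°) = 0.0002 + 0.3088 = 0.3090.
θ_z = arccos(0.3090) = 72.00°.

72.0°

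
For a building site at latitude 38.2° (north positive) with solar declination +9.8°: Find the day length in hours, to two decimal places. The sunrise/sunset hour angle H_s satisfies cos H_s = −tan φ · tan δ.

The sunset hour angle satisfies cos H_s = −tan φ tan δ = -0.1359, giving H_s = 97.81°.
Day length = 2 H_s / 15° h⁻¹ = 195.62° / 15 = 13.041 h.

13.04 hours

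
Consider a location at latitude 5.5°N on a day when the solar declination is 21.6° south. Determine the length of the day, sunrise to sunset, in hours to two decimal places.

cos H_s = −tan(5.5°) · tan(-21.6°) = 0.0381, so H_s = arccos(0.0381) = 87.82°.
Day length = 2 H_s / 15° h⁻¹ = 175.64° / 15 = 11.709 h.

11.71 hours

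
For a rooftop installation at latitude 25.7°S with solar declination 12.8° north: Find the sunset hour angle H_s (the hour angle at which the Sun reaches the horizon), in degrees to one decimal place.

83.7°

cos H_s = −tan(-25.7°) · tan(12.8°) = 0.1093, so H_s = arccos(0.1093) = 83.73°.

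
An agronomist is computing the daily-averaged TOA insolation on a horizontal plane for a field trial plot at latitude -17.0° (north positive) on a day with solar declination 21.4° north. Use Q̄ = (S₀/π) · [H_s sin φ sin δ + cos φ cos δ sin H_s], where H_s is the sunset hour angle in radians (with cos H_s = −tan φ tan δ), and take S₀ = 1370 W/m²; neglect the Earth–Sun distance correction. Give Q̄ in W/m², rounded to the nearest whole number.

cos H_s = −tan(-17.0°) · tan(21.4°) = 0.1198, so H_s = arccos(0.1198) = 83.12°. In radians, H_s = 1.4507.
H_s sin φ sin δ = 1.4507 × -0.2924 × 0.3649 = -0.1548.
cos φ cos δ sin H_s = 0.9563 × 0.9311 × 0.9928 = 0.8840.
Q̄ = (1370/π) × (-0.1548 + 0.8840) = 436.08 × 0.7292 = 317.99 W/m².

318 W/m²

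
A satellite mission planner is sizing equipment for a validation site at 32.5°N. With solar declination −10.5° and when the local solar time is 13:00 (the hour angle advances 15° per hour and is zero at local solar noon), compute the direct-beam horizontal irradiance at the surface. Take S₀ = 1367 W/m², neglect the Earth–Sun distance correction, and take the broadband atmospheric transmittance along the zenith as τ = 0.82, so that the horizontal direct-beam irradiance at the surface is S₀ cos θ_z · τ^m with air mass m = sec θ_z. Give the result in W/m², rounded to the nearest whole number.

725 W/m²

Hour angle H = 15° × (13 − 12) = 15.00°.
cos θ_z = sin(32.5°) sin(-10.5°) + cos(32.5°) cos(-10.5°) cos(15.00°) = -0.0979 + 0.8010 = 0.7031.
Air mass m = 1/cos θ_z = 1/0.7031 = 1.422; τ^m = 0.82^1.422 = 0.7541.
Surface direct beam = 1367 × 0.7031 × 0.7541 = 724.79 W/m².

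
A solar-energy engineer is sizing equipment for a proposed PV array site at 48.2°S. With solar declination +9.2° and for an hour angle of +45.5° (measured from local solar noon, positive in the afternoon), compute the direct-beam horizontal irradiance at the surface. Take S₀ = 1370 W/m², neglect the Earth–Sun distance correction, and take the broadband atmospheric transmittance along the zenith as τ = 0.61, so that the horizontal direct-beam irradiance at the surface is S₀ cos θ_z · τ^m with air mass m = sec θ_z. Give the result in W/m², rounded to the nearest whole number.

With φ = -48.2°, δ = 9.2°, H = 45.50°: sin φ sin δ = -0.1192, cos φ cos δ cos H = 0.4612, so cos θ_z = 0.3420.
Air mass m = 1/cos θ_z = 1/0.3420 = 2.924; τ^m = 0.61^2.924 = 0.2357.
Surface direct beam = 1370 × 0.3420 × 0.2357 = 110.43 W/m².

110 W/m²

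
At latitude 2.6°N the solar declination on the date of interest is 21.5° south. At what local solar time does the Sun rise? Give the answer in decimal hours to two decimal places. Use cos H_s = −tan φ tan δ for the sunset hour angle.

cos H_s = −tan(2.6°) · tan(-21.5°) = 0.0179, so H_s = arccos(0.0179) = 88.97°.
Sunrise is at 12 − H_s/15 = 12 − 5.931 = 6.069 h local solar time.

6.07 h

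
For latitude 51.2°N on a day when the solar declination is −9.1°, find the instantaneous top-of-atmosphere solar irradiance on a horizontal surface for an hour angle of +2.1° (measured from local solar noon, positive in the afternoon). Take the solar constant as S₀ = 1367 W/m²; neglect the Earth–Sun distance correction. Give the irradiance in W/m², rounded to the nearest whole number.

cos θ_z = sin φ sin δ + cos φ cos δ cos H = (0.7793)(-0.1582) + (0.6266)(0.9874)(0.9993) = 0.4950.
Top-of-atmosphere irradiance = S₀ cos θ_z = 1367 × 0.4950 = 676.66 W/m².

677 W/m²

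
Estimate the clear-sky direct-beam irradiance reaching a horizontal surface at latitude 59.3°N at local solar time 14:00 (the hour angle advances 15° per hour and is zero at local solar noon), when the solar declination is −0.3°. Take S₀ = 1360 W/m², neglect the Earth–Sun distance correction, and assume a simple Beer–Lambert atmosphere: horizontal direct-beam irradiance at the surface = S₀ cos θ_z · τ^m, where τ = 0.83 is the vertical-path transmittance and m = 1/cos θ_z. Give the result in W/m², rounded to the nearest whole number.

Hour angle H = 15° × (14 − 12) = 30.00°.
With φ = 59.3°, δ = -0.3°, H = 30.00°: sin φ sin δ = -0.0045, cos φ cos δ cos H = 0.4421, so cos θ_z = 0.4376.
Air mass m = 1/cos θ_z = 1/0.4376 = 2.285; τ^m = 0.83^2.285 = 0.6533.
Surface direct beam = 1360 × 0.4376 × 0.6533 = 388.80 W/m².

389 W/m²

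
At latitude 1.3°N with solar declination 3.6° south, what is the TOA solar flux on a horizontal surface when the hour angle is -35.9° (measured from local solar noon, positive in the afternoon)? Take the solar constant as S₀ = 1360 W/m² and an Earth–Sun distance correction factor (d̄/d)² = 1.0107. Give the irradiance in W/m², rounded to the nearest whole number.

cos θ_z = sin(1.3°) sin(-3.6°) + cos(1.3°) cos(-3.6°) cos(-35.90°) = -0.0014 + 0.8082 = 0.8068.
Top-of-atmosphere irradiance = S₀ (d̄/d)² cos θ_z = 1360 × 1.0107 × 0.8068 = 1108.99 W/m².

1109 W/m²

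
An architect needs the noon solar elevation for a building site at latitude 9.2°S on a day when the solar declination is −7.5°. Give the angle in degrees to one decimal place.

At local solar noon the hour angle is zero, so the elevation is 90° − |φ − δ| = 90° − |-9.2° − (-7.5°)| = 90° − 1.7° = 88.3°.

88.3°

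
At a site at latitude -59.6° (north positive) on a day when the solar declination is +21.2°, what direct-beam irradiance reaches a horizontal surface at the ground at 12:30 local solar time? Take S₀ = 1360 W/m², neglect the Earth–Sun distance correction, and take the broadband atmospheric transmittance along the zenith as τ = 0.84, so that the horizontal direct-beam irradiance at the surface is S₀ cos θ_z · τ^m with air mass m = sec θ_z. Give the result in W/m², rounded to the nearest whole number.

69 W/m²

Hour angle H = 15° × (12.5 − 12) = 7.50°.
With φ = -59.6°, δ = 21.2°, H = 7.50°: sin φ sin δ = -0.3119, cos φ cos δ cos H = 0.4678, so cos θ_z = 0.1559.
Air mass m = 1/cos θ_z = 1/0.1559 = 6.414; τ^m = 0.84^6.414 = 0.3268.
Surface direct beam = 1360 × 0.1559 × 0.3268 = 69.29 W/m².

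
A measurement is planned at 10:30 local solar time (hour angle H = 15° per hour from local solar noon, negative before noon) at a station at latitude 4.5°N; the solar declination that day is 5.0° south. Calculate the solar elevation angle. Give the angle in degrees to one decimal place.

Hour angle H = 15° × (10.5 − 12) = -22.50°.
With φ = 4.5°, δ = -5.0°, H = -22.50°: sin φ sin δ = -0.0068, cos φ cos δ cos H = 0.9175, so cos θ_z = 0.9107.
θ_z = arccos(0.9107) = 24.40°, so the elevation is 90° − 24.40° = 65.60°.

65.6°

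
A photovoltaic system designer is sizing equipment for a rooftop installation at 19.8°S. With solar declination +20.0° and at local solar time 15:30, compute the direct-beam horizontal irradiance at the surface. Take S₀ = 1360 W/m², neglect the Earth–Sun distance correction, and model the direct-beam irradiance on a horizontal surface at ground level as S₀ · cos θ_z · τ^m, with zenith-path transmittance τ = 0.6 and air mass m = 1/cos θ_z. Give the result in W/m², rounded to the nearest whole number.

171 W/m²

Hour angle H = 15° × (15.5 − 12) = 52.50°.
cos θ_z = sin(-19.8°) sin(20.0°) + cos(-19.8°) cos(20.0°) cos(52.50°) = -0.1159 + 0.5382 = 0.4223.
Air mass m = 1/cos θ_z = 1/0.4223 = 2.368; τ^m = 0.6^2.368 = 0.2983.
Surface direct beam = 1360 × 0.4223 × 0.2983 = 171.32 W/m².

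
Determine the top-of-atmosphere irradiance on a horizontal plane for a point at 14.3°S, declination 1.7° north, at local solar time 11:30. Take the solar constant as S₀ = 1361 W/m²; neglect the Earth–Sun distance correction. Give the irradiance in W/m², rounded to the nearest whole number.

1297 W/m²

Hour angle H = 15° × (11.5 − 12) = -7.50°.
cos θ_z = sin φ sin δ + cos φ cos δ cos H = (-0.2470)(0.0297) + (0.9690)(0.9996)(0.9914) = 0.9529.
Top-of-atmosphere irradiance = S₀ cos θ_z = 1361 × 0.9529 = 1296.90 W/m².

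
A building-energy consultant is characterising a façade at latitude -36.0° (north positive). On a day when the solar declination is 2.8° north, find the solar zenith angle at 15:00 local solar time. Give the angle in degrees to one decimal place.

Hour angle H = 15° × (15 − 12) = 45.00°.
cos θ_z = sin φ sin δ + cos φ cos δ cos H = (-0.5878)(0.0488) + (0.8090)(0.9988)(0.7071) = 0.5427.
θ_z = arccos(0.5427) = 57.13°.

57.1°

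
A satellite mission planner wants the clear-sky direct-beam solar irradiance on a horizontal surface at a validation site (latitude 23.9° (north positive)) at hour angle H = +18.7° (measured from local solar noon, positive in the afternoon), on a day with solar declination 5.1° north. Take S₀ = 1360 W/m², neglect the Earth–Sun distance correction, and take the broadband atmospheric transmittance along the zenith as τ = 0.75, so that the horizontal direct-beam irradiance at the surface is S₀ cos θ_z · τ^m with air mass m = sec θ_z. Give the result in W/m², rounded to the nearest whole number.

887 W/m²

cos θ_z = sin(23.9°) sin(5.1°) + cos(23.9°) cos(5.1°) cos(18.70°) = 0.0360 + 0.8626 = 0.8986.
Air mass m = 1/cos θ_z = 1/0.8986 = 1.113; τ^m = 0.75^1.113 = 0.7260.
Surface direct beam = 1360 × 0.8986 × 0.7260 = 887.24 W/m².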